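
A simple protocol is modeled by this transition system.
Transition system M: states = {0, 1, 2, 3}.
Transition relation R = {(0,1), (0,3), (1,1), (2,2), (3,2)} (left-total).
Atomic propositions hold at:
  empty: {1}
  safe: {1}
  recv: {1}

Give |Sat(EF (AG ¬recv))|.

3

Sat(¬recv) = {0, 2, 3}
AG ¬recv: greatest fixpoint, start Z0 = {0, 2, 3}, keep only states in Sat with every successor in Z. Z1 = {2, 3}; fixed.
Sat(AG ¬recv) = {2, 3}
EF (AG ¬recv): least fixpoint, start Z0 = {2, 3}, add states with some successor in Z. Z1 = {0, 2, 3}; fixed.
Sat(EF (AG ¬recv)) = {0, 2, 3}
|Sat(EF (AG ¬recv))| = |{0, 2, 3}| = 3.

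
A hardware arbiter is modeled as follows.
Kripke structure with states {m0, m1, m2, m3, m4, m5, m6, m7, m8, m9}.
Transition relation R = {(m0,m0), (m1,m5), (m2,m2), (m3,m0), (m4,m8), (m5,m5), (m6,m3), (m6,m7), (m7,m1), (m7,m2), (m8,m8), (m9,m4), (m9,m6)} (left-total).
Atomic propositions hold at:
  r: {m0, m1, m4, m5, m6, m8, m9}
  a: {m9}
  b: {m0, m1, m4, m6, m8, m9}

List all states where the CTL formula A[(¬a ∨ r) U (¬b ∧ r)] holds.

{m1, m5}

Sat(¬a) = {m0, m1, m2, m3, m4, m5, m6, m7, m8}
Sat(¬a ∨ r) = {m0, m1, m2, m3, m4, m5, m6, m7, m8, m9}
Sat(¬b) = {m2, m3, m5, m7}
Sat(¬b ∧ r) = {m5}
A[(¬a ∨ r) U (¬b ∧ r)]: least fixpoint, start Z0 = Sat((¬b ∧ r)) = {m5}, add states in Sat(¬a ∨ r) with every successor in Z. Z1 = {m1, m5}; fixed.
Sat(A[(¬a ∨ r) U (¬b ∧ r)]) = {m1, m5}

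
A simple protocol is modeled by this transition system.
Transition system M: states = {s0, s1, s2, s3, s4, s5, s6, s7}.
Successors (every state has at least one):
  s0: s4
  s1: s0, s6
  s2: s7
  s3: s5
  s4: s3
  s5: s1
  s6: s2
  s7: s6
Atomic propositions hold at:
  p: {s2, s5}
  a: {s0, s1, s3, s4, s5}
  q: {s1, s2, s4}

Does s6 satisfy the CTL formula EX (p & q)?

Sat(p & q) = {s2}
Sat(EX (p & q)) = {s : some successor in {s2}} = {s6}
s6 ∈ Sat(EX (p & q)) = {s6}, so the formula holds at s6.

Yes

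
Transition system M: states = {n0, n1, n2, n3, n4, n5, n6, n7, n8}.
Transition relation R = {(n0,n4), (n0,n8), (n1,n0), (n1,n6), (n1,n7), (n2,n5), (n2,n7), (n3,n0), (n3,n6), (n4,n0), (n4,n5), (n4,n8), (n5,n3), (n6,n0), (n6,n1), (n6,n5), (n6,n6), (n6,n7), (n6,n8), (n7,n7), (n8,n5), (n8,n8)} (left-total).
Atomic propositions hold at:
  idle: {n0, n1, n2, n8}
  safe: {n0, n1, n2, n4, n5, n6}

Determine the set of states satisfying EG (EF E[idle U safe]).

E[idle U safe]: least fixpoint, start Z0 = Sat(safe) = {n0, n1, n2, n4, n5, n6}, add states in Sat(idle) with some successor in Z. Z1 = {n0, n1, n2, n4, n5, n6, n8}; fixed.
Sat(E[idle U safe]) = {n0, n1, n2, n4, n5, n6, n8}
EF E[idle U safe]: least fixpoint, start Z0 = {n0, n1, n2, n4, n5, n6, n8}, add states with some successor in Z. Z1 = {n0, n1, n2, n3, n4, n5, n6, n8}; fixed.
Sat(EF E[idle U safe]) = {n0, n1, n2, n3, n4, n5, n6, n8}
EG (EF E[idle U safe]): greatest fixpoint, start Z0 = {n0, n1, n2, n3, n4, n5, n6, n8}, keep only states in Sat with some successor in Z. Already a fixed point.
Sat(EG (EF E[idle U safe])) = {n0, n1, n2, n3, n4, n5, n6, n8}

{n0, n1, n2, n3, n4, n5, n6, n8}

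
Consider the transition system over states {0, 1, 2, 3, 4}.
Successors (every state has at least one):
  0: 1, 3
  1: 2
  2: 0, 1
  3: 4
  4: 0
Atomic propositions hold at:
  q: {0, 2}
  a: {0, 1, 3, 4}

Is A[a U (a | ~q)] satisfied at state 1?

Yes

Sat(~q) = {1, 3, 4}
Sat(a | ~q) = {0, 1, 3, 4}
A[a U (a | ~q)]: least fixpoint, start Z0 = Sat((a | ~q)) = {0, 1, 3, 4}, add states in Sat(a) with every successor in Z. Already a fixed point.
Sat(A[a U (a | ~q)]) = {0, 1, 3, 4}
1 ∈ Sat(A[a U (a | ~q)]) = {0, 1, 3, 4}, so the formula holds at 1.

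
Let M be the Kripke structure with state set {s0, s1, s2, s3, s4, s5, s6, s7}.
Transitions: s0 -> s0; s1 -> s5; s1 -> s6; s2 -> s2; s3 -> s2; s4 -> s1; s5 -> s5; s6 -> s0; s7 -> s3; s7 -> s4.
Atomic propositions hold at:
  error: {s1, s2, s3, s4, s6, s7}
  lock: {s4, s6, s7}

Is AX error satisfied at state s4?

Sat(AX error) = {s : every successor in {s1, s2, s3, s4, s6, s7}} = {s2, s3, s4, s7}
s4 ∈ Sat(AX error) = {s2, s3, s4, s7}, so the formula holds at s4.

Yes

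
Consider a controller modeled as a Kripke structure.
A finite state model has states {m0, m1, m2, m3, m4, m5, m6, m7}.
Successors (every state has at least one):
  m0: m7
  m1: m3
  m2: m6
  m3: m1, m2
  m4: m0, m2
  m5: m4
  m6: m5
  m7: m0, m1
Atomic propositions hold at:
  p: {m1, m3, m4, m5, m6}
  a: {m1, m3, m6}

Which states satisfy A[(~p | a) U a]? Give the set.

{m1, m2, m3, m6}

Sat(~p) = {m0, m2, m7}
Sat(~p | a) = {m0, m1, m2, m3, m6, m7}
A[(~p | a) U a]: least fixpoint, start Z0 = Sat(a) = {m1, m3, m6}, add states in Sat(~p | a) with every successor in Z. Z1 = {m1, m2, m3, m6}; fixed.
Sat(A[(~p | a) U a]) = {m1, m2, m3, m6}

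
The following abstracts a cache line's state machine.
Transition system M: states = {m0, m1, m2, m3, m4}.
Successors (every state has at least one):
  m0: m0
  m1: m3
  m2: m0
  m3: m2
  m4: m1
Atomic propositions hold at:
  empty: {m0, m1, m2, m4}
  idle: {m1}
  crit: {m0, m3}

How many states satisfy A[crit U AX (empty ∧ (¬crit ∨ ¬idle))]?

Sat(¬crit) = {m1, m2, m4}
Sat(¬idle) = {m0, m2, m3, m4}
Sat(¬crit ∨ ¬idle) = {m0, m1, m2, m3, m4}
Sat(empty ∧ (¬crit ∨ ¬idle)) = {m0, m1, m2, m4}
Sat(AX (empty ∧ (¬crit ∨ ¬idle))) = {s : every successor in {m0, m1, m2, m4}} = {m0, m2, m3, m4}
A[crit U AX (empty ∧ (¬crit ∨ ¬idle))]: least fixpoint, start Z0 = Sat(AX (empty ∧ (¬crit ∨ ¬idle))) = {m0, m2, m3, m4}, add states in Sat(crit) with every successor in Z. Already a fixed point.
Sat(A[crit U AX (empty ∧ (¬crit ∨ ¬idle))]) = {m0, m2, m3, m4}
|Sat(A[crit U AX (empty ∧ (¬crit ∨ ¬idle))])| = |{m0, m2, m3, m4}| = 4.

4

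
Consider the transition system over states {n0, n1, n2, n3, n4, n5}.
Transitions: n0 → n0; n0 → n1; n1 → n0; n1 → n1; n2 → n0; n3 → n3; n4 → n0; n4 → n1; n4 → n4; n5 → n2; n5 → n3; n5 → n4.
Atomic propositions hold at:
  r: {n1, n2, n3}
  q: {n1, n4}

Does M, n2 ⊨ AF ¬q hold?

Sat(¬q) = {n0, n2, n3, n5}
AF ¬q: least fixpoint, start Z0 = {n0, n2, n3, n5}, add states with every successor in Z. Already a fixed point.
Sat(AF ¬q) = {n0, n2, n3, n5}
n2 ∈ Sat(AF ¬q) = {n0, n2, n3, n5}, so the formula holds at n2.

Yes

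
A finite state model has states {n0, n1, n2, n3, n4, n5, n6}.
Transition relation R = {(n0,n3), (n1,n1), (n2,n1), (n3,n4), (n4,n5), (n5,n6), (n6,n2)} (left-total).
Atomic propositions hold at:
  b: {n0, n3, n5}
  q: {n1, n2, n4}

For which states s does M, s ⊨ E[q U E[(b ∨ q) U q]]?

Sat(b ∨ q) = {n0, n1, n2, n3, n4, n5}
E[(b ∨ q) U q]: least fixpoint, start Z0 = Sat(q) = {n1, n2, n4}, add states in Sat(b ∨ q) with some successor in Z. Z1 = {n1, n2, n3, n4}; Z2 = {n0, n1, n2, n3, n4}; fixed.
Sat(E[(b ∨ q) U q]) = {n0, n1, n2, n3, n4}
E[q U E[(b ∨ q) U q]]: least fixpoint, start Z0 = Sat(E[(b ∨ q) U q]) = {n0, n1, n2, n3, n4}, add states in Sat(q) with some successor in Z. Already a fixed point.
Sat(E[q U E[(b ∨ q) U q]]) = {n0, n1, n2, n3, n4}

{n0, n1, n2, n3, n4}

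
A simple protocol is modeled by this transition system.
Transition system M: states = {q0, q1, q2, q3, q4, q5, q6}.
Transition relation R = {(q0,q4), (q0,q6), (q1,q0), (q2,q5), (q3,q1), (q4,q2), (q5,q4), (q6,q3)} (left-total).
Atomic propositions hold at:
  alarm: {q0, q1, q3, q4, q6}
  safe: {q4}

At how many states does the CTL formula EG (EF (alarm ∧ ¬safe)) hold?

Sat(¬safe) = {q0, q1, q2, q3, q5, q6}
Sat(alarm ∧ ¬safe) = {q0, q1, q3, q6}
EF (alarm ∧ ¬safe): least fixpoint, start Z0 = {q0, q1, q3, q6}, add states with some successor in Z. Already a fixed point.
Sat(EF (alarm ∧ ¬safe)) = {q0, q1, q3, q6}
EG (EF (alarm ∧ ¬safe)): greatest fixpoint, start Z0 = {q0, q1, q3, q6}, keep only states in Sat with some successor in Z. Already a fixed point.
Sat(EG (EF (alarm ∧ ¬safe))) = {q0, q1, q3, q6}
|Sat(EG (EF (alarm ∧ ¬safe)))| = |{q0, q1, q3, q6}| = 4.

4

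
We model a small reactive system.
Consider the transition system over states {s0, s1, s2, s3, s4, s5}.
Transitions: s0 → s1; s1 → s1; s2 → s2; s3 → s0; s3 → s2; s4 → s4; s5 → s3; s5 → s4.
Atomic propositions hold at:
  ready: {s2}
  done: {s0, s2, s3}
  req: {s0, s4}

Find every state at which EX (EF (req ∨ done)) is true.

{s2, s3, s4, s5}

Sat(req ∨ done) = {s0, s2, s3, s4}
EF (req ∨ done): least fixpoint, start Z0 = {s0, s2, s3, s4}, add states with some successor in Z. Z1 = {s0, s2, s3, s4, s5}; fixed.
Sat(EF (req ∨ done)) = {s0, s2, s3, s4, s5}
Sat(EX (EF (req ∨ done))) = {s : some successor in {s0, s2, s3, s4, s5}} = {s2, s3, s4, s5}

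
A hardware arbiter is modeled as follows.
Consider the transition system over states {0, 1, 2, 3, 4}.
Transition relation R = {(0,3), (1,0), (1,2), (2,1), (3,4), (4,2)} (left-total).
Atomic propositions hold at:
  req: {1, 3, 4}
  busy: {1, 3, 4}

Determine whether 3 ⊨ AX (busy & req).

Sat(busy & req) = {1, 3, 4}
Sat(AX (busy & req)) = {s : every successor in {1, 3, 4}} = {0, 2, 3}
3 ∈ Sat(AX (busy & req)) = {0, 2, 3}, so the formula holds at 3.

Yes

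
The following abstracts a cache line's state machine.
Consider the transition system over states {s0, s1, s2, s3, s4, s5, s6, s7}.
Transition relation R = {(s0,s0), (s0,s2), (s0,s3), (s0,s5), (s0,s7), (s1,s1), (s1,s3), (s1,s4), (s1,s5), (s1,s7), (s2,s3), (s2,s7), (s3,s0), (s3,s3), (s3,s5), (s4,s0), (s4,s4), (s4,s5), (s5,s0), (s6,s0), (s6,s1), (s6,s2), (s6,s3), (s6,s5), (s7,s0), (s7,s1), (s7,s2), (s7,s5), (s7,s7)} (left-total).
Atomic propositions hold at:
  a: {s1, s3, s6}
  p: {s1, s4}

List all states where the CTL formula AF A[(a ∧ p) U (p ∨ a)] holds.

Sat(a ∧ p) = {s1}
Sat(p ∨ a) = {s1, s3, s4, s6}
A[(a ∧ p) U (p ∨ a)]: least fixpoint, start Z0 = Sat((p ∨ a)) = {s1, s3, s4, s6}, add states in Sat(a ∧ p) with every successor in Z. Already a fixed point.
Sat(A[(a ∧ p) U (p ∨ a)]) = {s1, s3, s4, s6}
AF A[(a ∧ p) U (p ∨ a)]: least fixpoint, start Z0 = {s1, s3, s4, s6}, add states with every successor in Z. Already a fixed point.
Sat(AF A[(a ∧ p) U (p ∨ a)]) = {s1, s3, s4, s6}

{s1, s3, s4, s6}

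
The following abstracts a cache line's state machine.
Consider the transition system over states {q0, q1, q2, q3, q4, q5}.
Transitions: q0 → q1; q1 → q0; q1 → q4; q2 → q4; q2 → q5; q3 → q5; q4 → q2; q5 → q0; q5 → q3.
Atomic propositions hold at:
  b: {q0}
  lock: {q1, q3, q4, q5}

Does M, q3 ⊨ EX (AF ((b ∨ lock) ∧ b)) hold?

Sat(b ∨ lock) = {q0, q1, q3, q4, q5}
Sat((b ∨ lock) ∧ b) = {q0}
AF ((b ∨ lock) ∧ b): least fixpoint, start Z0 = {q0}, add states with every successor in Z. Already a fixed point.
Sat(AF ((b ∨ lock) ∧ b)) = {q0}
Sat(EX (AF ((b ∨ lock) ∧ b))) = {s : some successor in {q0}} = {q1, q5}
q3 ∉ Sat(EX (AF ((b ∨ lock) ∧ b))) = {q1, q5}, so the formula does not hold at q3.

No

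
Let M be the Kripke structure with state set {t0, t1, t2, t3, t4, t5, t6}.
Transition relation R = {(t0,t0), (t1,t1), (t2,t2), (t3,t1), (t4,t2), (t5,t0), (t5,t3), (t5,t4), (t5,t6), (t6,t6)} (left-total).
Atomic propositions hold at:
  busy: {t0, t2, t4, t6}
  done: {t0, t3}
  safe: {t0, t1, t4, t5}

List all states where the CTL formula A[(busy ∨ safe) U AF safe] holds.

{t0, t1, t3, t4, t5}

Sat(busy ∨ safe) = {t0, t1, t2, t4, t5, t6}
AF safe: least fixpoint, start Z0 = {t0, t1, t4, t5}, add states with every successor in Z. Z1 = {t0, t1, t3, t4, t5}; fixed.
Sat(AF safe) = {t0, t1, t3, t4, t5}
A[(busy ∨ safe) U AF safe]: least fixpoint, start Z0 = Sat(AF safe) = {t0, t1, t3, t4, t5}, add states in Sat(busy ∨ safe) with every successor in Z. Already a fixed point.
Sat(A[(busy ∨ safe) U AF safe]) = {t0, t1, t3, t4, t5}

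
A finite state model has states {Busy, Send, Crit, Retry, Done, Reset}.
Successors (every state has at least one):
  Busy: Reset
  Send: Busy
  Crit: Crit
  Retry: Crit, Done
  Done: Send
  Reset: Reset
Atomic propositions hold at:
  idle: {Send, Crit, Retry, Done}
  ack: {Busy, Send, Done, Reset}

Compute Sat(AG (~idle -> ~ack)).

Sat(~idle) = {Busy, Reset}
Sat(~ack) = {Crit, Retry}
Sat(~idle -> ~ack) = {Send, Crit, Retry, Done}
AG (~idle -> ~ack): greatest fixpoint, start Z0 = {Send, Crit, Retry, Done}, keep only states in Sat with every successor in Z. Z1 = {Crit, Retry, Done}; Z2 = {Crit, Retry}; Z3 = {Crit}; fixed.
Sat(AG (~idle -> ~ack)) = {Crit}

{Crit}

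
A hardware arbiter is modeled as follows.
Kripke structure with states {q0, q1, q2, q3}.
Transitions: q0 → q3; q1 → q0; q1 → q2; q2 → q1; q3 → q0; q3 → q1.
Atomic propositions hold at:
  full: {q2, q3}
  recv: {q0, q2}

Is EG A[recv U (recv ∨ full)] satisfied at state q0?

Yes

Sat(recv ∨ full) = {q0, q2, q3}
A[recv U (recv ∨ full)]: least fixpoint, start Z0 = Sat((recv ∨ full)) = {q0, q2, q3}, add states in Sat(recv) with every successor in Z. Already a fixed point.
Sat(A[recv U (recv ∨ full)]) = {q0, q2, q3}
EG A[recv U (recv ∨ full)]: greatest fixpoint, start Z0 = {q0, q2, q3}, keep only states in Sat with some successor in Z. Z1 = {q0, q3}; fixed.
Sat(EG A[recv U (recv ∨ full)]) = {q0, q3}
q0 ∈ Sat(EG A[recv U (recv ∨ full)]) = {q0, q3}, so the formula holds at q0.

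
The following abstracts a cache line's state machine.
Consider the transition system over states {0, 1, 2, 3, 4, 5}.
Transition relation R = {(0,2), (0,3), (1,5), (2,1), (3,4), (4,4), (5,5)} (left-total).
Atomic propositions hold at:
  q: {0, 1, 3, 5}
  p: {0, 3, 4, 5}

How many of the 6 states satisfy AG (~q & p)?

Sat(~q) = {2, 4}
Sat(~q & p) = {4}
AG (~q & p): greatest fixpoint, start Z0 = {4}, keep only states in Sat with every successor in Z. Already a fixed point.
Sat(AG (~q & p)) = {4}
|Sat(AG (~q & p))| = |{4}| = 1.

1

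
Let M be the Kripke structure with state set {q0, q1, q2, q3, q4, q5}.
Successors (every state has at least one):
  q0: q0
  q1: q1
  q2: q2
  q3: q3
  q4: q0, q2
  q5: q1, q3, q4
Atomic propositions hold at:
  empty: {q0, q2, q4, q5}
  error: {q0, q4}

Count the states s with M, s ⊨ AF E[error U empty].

E[error U empty]: least fixpoint, start Z0 = Sat(empty) = {q0, q2, q4, q5}, add states in Sat(error) with some successor in Z. Already a fixed point.
Sat(E[error U empty]) = {q0, q2, q4, q5}
AF E[error U empty]: least fixpoint, start Z0 = {q0, q2, q4, q5}, add states with every successor in Z. Already a fixed point.
Sat(AF E[error U empty]) = {q0, q2, q4, q5}
|Sat(AF E[error U empty])| = |{q0, q2, q4, q5}| = 4.

4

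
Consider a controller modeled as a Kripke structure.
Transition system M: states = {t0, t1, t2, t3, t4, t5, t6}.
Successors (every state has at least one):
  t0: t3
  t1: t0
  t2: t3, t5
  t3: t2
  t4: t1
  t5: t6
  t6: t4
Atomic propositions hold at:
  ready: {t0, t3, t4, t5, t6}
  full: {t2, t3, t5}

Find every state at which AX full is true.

Sat(AX full) = {s : every successor in {t2, t3, t5}} = {t0, t2, t3}

{t0, t2, t3}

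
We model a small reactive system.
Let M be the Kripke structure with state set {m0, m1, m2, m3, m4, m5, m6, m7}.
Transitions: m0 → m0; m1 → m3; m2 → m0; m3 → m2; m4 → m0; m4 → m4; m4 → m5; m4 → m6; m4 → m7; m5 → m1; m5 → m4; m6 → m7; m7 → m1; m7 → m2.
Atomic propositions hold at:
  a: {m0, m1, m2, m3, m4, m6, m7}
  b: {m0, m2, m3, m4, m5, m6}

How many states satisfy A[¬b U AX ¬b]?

1

Sat(¬b) = {m1, m7}
Sat(AX ¬b) = {s : every successor in {m1, m7}} = {m6}
A[¬b U AX ¬b]: least fixpoint, start Z0 = Sat(AX ¬b) = {m6}, add states in Sat(¬b) with every successor in Z. Already a fixed point.
Sat(A[¬b U AX ¬b]) = {m6}
|Sat(A[¬b U AX ¬b])| = |{m6}| = 1.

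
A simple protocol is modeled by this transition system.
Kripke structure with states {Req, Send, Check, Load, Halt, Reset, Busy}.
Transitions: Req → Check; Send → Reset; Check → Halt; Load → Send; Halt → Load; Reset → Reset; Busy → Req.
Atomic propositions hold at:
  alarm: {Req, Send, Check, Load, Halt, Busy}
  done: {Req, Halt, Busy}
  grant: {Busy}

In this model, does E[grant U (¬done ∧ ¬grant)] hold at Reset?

Yes

Sat(¬done) = {Send, Check, Load, Reset}
Sat(¬grant) = {Req, Send, Check, Load, Halt, Reset}
Sat(¬done ∧ ¬grant) = {Send, Check, Load, Reset}
E[grant U (¬done ∧ ¬grant)]: least fixpoint, start Z0 = Sat((¬done ∧ ¬grant)) = {Send, Check, Load, Reset}, add states in Sat(grant) with some successor in Z. Already a fixed point.
Sat(E[grant U (¬done ∧ ¬grant)]) = {Send, Check, Load, Reset}
Reset ∈ Sat(E[grant U (¬done ∧ ¬grant)]) = {Send, Check, Load, Reset}, so the formula holds at Reset.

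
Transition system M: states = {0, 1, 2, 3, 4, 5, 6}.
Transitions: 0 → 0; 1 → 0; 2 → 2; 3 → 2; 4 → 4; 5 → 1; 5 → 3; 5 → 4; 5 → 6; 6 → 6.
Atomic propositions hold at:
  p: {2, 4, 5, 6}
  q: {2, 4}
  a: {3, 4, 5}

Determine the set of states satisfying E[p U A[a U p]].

{2, 3, 4, 5, 6}

A[a U p]: least fixpoint, start Z0 = Sat(p) = {2, 4, 5, 6}, add states in Sat(a) with every successor in Z. Z1 = {2, 3, 4, 5, 6}; fixed.
Sat(A[a U p]) = {2, 3, 4, 5, 6}
E[p U A[a U p]]: least fixpoint, start Z0 = Sat(A[a U p]) = {2, 3, 4, 5, 6}, add states in Sat(p) with some successor in Z. Already a fixed point.
Sat(E[p U A[a U p]]) = {2, 3, 4, 5, 6}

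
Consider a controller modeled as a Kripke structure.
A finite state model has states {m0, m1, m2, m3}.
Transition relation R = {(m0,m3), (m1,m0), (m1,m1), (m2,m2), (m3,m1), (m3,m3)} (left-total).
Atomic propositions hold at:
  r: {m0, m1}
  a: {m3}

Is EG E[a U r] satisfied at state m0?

Yes

E[a U r]: least fixpoint, start Z0 = Sat(r) = {m0, m1}, add states in Sat(a) with some successor in Z. Z1 = {m0, m1, m3}; fixed.
Sat(E[a U r]) = {m0, m1, m3}
EG E[a U r]: greatest fixpoint, start Z0 = {m0, m1, m3}, keep only states in Sat with some successor in Z. Already a fixed point.
Sat(EG E[a U r]) = {m0, m1, m3}
m0 ∈ Sat(EG E[a U r]) = {m0, m1, m3}, so the formula holds at m0.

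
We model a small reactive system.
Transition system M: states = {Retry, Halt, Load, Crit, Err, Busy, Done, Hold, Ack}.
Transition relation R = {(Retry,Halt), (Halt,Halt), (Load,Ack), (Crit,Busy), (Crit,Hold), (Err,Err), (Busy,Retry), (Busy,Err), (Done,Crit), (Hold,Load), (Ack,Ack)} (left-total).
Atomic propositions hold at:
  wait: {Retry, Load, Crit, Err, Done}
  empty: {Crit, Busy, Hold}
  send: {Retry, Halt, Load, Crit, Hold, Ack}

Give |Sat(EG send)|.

EG send: greatest fixpoint, start Z0 = {Retry, Halt, Load, Crit, Hold, Ack}, keep only states in Sat with some successor in Z. Already a fixed point.
Sat(EG send) = {Retry, Halt, Load, Crit, Hold, Ack}
|Sat(EG send)| = |{Retry, Halt, Load, Crit, Hold, Ack}| = 6.

6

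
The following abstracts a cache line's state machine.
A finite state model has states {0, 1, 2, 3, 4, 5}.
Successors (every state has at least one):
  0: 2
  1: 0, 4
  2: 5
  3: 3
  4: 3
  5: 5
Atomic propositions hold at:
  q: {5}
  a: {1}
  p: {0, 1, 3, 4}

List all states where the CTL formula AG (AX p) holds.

Sat(AX p) = {s : every successor in {0, 1, 3, 4}} = {1, 3, 4}
AG (AX p): greatest fixpoint, start Z0 = {1, 3, 4}, keep only states in Sat with every successor in Z. Z1 = {3, 4}; fixed.
Sat(AG (AX p)) = {3, 4}

{3, 4}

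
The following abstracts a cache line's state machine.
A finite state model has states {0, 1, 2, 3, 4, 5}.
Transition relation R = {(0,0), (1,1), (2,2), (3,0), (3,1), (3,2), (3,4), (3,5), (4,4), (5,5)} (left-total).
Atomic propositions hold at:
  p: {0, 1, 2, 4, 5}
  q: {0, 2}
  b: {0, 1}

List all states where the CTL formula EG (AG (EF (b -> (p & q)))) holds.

Sat(p & q) = {0, 2}
Sat(b -> (p & q)) = {0, 2, 3, 4, 5}
EF (b -> (p & q)): least fixpoint, start Z0 = {0, 2, 3, 4, 5}, add states with some successor in Z. Already a fixed point.
Sat(EF (b -> (p & q))) = {0, 2, 3, 4, 5}
AG (EF (b -> (p & q))): greatest fixpoint, start Z0 = {0, 2, 3, 4, 5}, keep only states in Sat with every successor in Z. Z1 = {0, 2, 4, 5}; fixed.
Sat(AG (EF (b -> (p & q)))) = {0, 2, 4, 5}
EG (AG (EF (b -> (p & q)))): greatest fixpoint, start Z0 = {0, 2, 4, 5}, keep only states in Sat with some successor in Z. Already a fixed point.
Sat(EG (AG (EF (b -> (p & q))))) = {0, 2, 4, 5}

{0, 2, 4, 5}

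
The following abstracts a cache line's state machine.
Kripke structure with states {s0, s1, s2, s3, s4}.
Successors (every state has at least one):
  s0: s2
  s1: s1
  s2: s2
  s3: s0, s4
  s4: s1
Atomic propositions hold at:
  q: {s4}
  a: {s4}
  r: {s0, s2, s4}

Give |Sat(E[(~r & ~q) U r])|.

Sat(~r) = {s1, s3}
Sat(~q) = {s0, s1, s2, s3}
Sat(~r & ~q) = {s1, s3}
E[(~r & ~q) U r]: least fixpoint, start Z0 = Sat(r) = {s0, s2, s4}, add states in Sat(~r & ~q) with some successor in Z. Z1 = {s0, s2, s3, s4}; fixed.
Sat(E[(~r & ~q) U r]) = {s0, s2, s3, s4}
|Sat(E[(~r & ~q) U r])| = |{s0, s2, s3, s4}| = 4.

4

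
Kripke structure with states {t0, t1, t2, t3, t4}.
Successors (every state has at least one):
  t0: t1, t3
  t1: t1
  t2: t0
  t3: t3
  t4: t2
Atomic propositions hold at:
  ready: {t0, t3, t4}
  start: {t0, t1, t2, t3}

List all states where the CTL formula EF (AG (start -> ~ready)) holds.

Sat(~ready) = {t1, t2}
Sat(start -> ~ready) = {t1, t2, t4}
AG (start -> ~ready): greatest fixpoint, start Z0 = {t1, t2, t4}, keep only states in Sat with every successor in Z. Z1 = {t1, t4}; Z2 = {t1}; fixed.
Sat(AG (start -> ~ready)) = {t1}
EF (AG (start -> ~ready)): least fixpoint, start Z0 = {t1}, add states with some successor in Z. Z1 = {t0, t1}; Z2 = {t0, t1, t2}; Z3 = {t0, t1, t2, t4}; fixed.
Sat(EF (AG (start -> ~ready))) = {t0, t1, t2, t4}

{t0, t1, t2, t4}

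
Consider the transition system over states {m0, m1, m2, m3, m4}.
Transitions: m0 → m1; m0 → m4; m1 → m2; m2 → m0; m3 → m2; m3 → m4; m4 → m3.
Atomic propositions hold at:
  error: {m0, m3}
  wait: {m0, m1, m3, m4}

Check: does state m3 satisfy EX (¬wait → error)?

Sat(¬wait) = {m2}
Sat(¬wait → error) = {m0, m1, m3, m4}
Sat(EX (¬wait → error)) = {s : some successor in {m0, m1, m3, m4}} = {m0, m2, m3, m4}
m3 ∈ Sat(EX (¬wait → error)) = {m0, m2, m3, m4}, so the formula holds at m3.

Yes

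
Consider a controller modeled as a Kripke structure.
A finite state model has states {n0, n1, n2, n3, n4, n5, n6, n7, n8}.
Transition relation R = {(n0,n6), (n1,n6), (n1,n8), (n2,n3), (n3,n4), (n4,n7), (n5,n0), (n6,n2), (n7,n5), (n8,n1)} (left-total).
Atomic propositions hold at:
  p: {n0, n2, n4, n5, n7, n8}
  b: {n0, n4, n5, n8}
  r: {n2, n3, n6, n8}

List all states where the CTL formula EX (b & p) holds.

{n1, n3, n5, n7}

Sat(b & p) = {n0, n4, n5, n8}
Sat(EX (b & p)) = {s : some successor in {n0, n4, n5, n8}} = {n1, n3, n5, n7}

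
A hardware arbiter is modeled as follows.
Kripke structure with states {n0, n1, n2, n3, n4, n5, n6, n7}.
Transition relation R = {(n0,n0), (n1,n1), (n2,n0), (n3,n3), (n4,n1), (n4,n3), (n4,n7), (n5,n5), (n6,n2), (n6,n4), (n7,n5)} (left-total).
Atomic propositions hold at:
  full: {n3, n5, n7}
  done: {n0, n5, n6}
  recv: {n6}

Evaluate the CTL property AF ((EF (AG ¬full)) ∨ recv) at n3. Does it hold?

Sat(¬full) = {n0, n1, n2, n4, n6}
AG ¬full: greatest fixpoint, start Z0 = {n0, n1, n2, n4, n6}, keep only states in Sat with every successor in Z. Z1 = {n0, n1, n2, n6}; Z2 = {n0, n1, n2}; fixed.
Sat(AG ¬full) = {n0, n1, n2}
EF (AG ¬full): least fixpoint, start Z0 = {n0, n1, n2}, add states with some successor in Z. Z1 = {n0, n1, n2, n4, n6}; fixed.
Sat(EF (AG ¬full)) = {n0, n1, n2, n4, n6}
Sat((EF (AG ¬full)) ∨ recv) = {n0, n1, n2, n4, n6}
AF ((EF (AG ¬full)) ∨ recv): least fixpoint, start Z0 = {n0, n1, n2, n4, n6}, add states with every successor in Z. Already a fixed point.
Sat(AF ((EF (AG ¬full)) ∨ recv)) = {n0, n1, n2, n4, n6}
n3 ∉ Sat(AF ((EF (AG ¬full)) ∨ recv)) = {n0, n1, n2, n4, n6}, so the formula does not hold at n3.

No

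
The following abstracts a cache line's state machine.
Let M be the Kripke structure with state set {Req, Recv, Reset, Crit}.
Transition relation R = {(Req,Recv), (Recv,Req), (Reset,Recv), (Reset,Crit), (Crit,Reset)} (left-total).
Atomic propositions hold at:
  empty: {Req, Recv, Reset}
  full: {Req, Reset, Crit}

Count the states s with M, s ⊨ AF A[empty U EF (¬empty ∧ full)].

2

Sat(¬empty) = {Crit}
Sat(¬empty ∧ full) = {Crit}
EF (¬empty ∧ full): least fixpoint, start Z0 = {Crit}, add states with some successor in Z. Z1 = {Reset, Crit}; fixed.
Sat(EF (¬empty ∧ full)) = {Reset, Crit}
A[empty U EF (¬empty ∧ full)]: least fixpoint, start Z0 = Sat(EF (¬empty ∧ full)) = {Reset, Crit}, add states in Sat(empty) with every successor in Z. Already a fixed point.
Sat(A[empty U EF (¬empty ∧ full)]) = {Reset, Crit}
AF A[empty U EF (¬empty ∧ full)]: least fixpoint, start Z0 = {Reset, Crit}, add states with every successor in Z. Already a fixed point.
Sat(AF A[empty U EF (¬empty ∧ full)]) = {Reset, Crit}
|Sat(AF A[empty U EF (¬empty ∧ full)])| = |{Reset, Crit}| = 2.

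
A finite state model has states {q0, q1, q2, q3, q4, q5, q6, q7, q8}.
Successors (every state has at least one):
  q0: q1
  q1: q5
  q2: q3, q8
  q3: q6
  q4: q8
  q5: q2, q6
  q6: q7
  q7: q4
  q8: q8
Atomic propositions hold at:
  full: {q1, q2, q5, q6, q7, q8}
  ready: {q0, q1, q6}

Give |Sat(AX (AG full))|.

AG full: greatest fixpoint, start Z0 = {q1, q2, q5, q6, q7, q8}, keep only states in Sat with every successor in Z. Z1 = {q1, q5, q6, q8}; Z2 = {q1, q8}; Z3 = {q8}; fixed.
Sat(AG full) = {q8}
Sat(AX (AG full)) = {s : every successor in {q8}} = {q4, q8}
|Sat(AX (AG full))| = |{q4, q8}| = 2.

2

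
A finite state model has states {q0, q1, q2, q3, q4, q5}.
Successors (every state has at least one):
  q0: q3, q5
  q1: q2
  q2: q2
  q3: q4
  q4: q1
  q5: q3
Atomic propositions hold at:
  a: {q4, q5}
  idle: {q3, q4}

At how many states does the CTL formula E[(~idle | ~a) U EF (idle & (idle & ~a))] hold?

Sat(~idle) = {q0, q1, q2, q5}
Sat(~a) = {q0, q1, q2, q3}
Sat(~idle | ~a) = {q0, q1, q2, q3, q5}
Sat(idle & ~a) = {q3}
Sat(idle & (idle & ~a)) = {q3}
EF (idle & (idle & ~a)): least fixpoint, start Z0 = {q3}, add states with some successor in Z. Z1 = {q0, q3, q5}; fixed.
Sat(EF (idle & (idle & ~a))) = {q0, q3, q5}
E[(~idle | ~a) U EF (idle & (idle & ~a))]: least fixpoint, start Z0 = Sat(EF (idle & (idle & ~a))) = {q0, q3, q5}, add states in Sat(~idle | ~a) with some successor in Z. Already a fixed point.
Sat(E[(~idle | ~a) U EF (idle & (idle & ~a))]) = {q0, q3, q5}
|Sat(E[(~idle | ~a) U EF (idle & (idle & ~a))])| = |{q0, q3, q5}| = 3.

3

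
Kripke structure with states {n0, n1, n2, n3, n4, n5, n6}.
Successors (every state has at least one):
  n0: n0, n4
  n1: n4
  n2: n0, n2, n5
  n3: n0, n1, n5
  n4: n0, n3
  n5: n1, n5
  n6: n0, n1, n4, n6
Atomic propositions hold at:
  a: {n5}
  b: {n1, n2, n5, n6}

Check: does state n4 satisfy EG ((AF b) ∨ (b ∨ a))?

No

AF b: least fixpoint, start Z0 = {n1, n2, n5, n6}, add states with every successor in Z. Already a fixed point.
Sat(AF b) = {n1, n2, n5, n6}
Sat(b ∨ a) = {n1, n2, n5, n6}
Sat((AF b) ∨ (b ∨ a)) = {n1, n2, n5, n6}
EG ((AF b) ∨ (b ∨ a)): greatest fixpoint, start Z0 = {n1, n2, n5, n6}, keep only states in Sat with some successor in Z. Z1 = {n2, n5, n6}; fixed.
Sat(EG ((AF b) ∨ (b ∨ a))) = {n2, n5, n6}
n4 ∉ Sat(EG ((AF b) ∨ (b ∨ a))) = {n2, n5, n6}, so the formula does not hold at n4.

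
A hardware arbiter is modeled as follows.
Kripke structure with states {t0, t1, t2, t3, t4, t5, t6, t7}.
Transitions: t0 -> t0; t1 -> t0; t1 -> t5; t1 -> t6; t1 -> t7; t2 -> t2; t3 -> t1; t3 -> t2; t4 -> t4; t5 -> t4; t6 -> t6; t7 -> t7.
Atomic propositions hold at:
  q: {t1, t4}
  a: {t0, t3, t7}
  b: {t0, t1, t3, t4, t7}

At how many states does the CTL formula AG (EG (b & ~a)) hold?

1

Sat(~a) = {t1, t2, t4, t5, t6}
Sat(b & ~a) = {t1, t4}
EG (b & ~a): greatest fixpoint, start Z0 = {t1, t4}, keep only states in Sat with some successor in Z. Z1 = {t4}; fixed.
Sat(EG (b & ~a)) = {t4}
AG (EG (b & ~a)): greatest fixpoint, start Z0 = {t4}, keep only states in Sat with every successor in Z. Already a fixed point.
Sat(AG (EG (b & ~a))) = {t4}
|Sat(AG (EG (b & ~a)))| = |{t4}| = 1.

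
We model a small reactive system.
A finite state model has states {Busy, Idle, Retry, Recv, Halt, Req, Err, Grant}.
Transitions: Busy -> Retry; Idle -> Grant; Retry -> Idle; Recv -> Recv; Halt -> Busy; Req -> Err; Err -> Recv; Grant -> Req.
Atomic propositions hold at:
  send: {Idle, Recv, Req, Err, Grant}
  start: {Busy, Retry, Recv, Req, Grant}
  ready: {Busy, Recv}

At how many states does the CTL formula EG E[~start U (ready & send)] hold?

Sat(~start) = {Idle, Halt, Err}
Sat(ready & send) = {Recv}
E[~start U (ready & send)]: least fixpoint, start Z0 = Sat((ready & send)) = {Recv}, add states in Sat(~start) with some successor in Z. Z1 = {Recv, Err}; fixed.
Sat(E[~start U (ready & send)]) = {Recv, Err}
EG E[~start U (ready & send)]: greatest fixpoint, start Z0 = {Recv, Err}, keep only states in Sat with some successor in Z. Already a fixed point.
Sat(EG E[~start U (ready & send)]) = {Recv, Err}
|Sat(EG E[~start U (ready & send)])| = |{Recv, Err}| = 2.

2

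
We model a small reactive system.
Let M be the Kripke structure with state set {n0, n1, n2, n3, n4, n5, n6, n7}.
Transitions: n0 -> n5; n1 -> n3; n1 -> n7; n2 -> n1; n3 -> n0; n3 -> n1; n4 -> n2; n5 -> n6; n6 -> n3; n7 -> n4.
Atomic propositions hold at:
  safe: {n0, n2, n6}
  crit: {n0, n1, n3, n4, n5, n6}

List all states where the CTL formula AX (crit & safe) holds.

{n5}

Sat(crit & safe) = {n0, n6}
Sat(AX (crit & safe)) = {s : every successor in {n0, n6}} = {n5}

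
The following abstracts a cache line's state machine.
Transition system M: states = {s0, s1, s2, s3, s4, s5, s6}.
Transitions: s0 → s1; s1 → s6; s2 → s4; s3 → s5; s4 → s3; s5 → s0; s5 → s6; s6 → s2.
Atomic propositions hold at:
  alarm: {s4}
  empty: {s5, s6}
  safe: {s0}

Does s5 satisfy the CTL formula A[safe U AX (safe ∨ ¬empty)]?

No

Sat(¬empty) = {s0, s1, s2, s3, s4}
Sat(safe ∨ ¬empty) = {s0, s1, s2, s3, s4}
Sat(AX (safe ∨ ¬empty)) = {s : every successor in {s0, s1, s2, s3, s4}} = {s0, s2, s4, s6}
A[safe U AX (safe ∨ ¬empty)]: least fixpoint, start Z0 = Sat(AX (safe ∨ ¬empty)) = {s0, s2, s4, s6}, add states in Sat(safe) with every successor in Z. Already a fixed point.
Sat(A[safe U AX (safe ∨ ¬empty)]) = {s0, s2, s4, s6}
s5 ∉ Sat(A[safe U AX (safe ∨ ¬empty)]) = {s0, s2, s4, s6}, so the formula does not hold at s5.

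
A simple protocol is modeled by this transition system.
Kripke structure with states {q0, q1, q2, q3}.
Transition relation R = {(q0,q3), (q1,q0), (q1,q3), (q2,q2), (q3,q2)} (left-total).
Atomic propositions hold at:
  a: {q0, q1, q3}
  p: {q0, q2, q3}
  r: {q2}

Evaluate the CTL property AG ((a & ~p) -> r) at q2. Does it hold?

Sat(~p) = {q1}
Sat(a & ~p) = {q1}
Sat((a & ~p) -> r) = {q0, q2, q3}
AG ((a & ~p) -> r): greatest fixpoint, start Z0 = {q0, q2, q3}, keep only states in Sat with every successor in Z. Already a fixed point.
Sat(AG ((a & ~p) -> r)) = {q0, q2, q3}
q2 ∈ Sat(AG ((a & ~p) -> r)) = {q0, q2, q3}, so the formula holds at q2.

Yes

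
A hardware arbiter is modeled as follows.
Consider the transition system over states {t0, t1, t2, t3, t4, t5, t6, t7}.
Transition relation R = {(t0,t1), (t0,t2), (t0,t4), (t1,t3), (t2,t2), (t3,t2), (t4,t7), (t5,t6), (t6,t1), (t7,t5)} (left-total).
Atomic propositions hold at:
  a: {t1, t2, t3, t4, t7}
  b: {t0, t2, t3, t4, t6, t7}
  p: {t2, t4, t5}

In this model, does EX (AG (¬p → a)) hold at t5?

No

Sat(¬p) = {t0, t1, t3, t6, t7}
Sat(¬p → a) = {t1, t2, t3, t4, t5, t7}
AG (¬p → a): greatest fixpoint, start Z0 = {t1, t2, t3, t4, t5, t7}, keep only states in Sat with every successor in Z. Z1 = {t1, t2, t3, t4, t7}; Z2 = {t1, t2, t3, t4}; Z3 = {t1, t2, t3}; fixed.
Sat(AG (¬p → a)) = {t1, t2, t3}
Sat(EX (AG (¬p → a))) = {s : some successor in {t1, t2, t3}} = {t0, t1, t2, t3, t6}
t5 ∉ Sat(EX (AG (¬p → a))) = {t0, t1, t2, t3, t6}, so the formula does not hold at t5.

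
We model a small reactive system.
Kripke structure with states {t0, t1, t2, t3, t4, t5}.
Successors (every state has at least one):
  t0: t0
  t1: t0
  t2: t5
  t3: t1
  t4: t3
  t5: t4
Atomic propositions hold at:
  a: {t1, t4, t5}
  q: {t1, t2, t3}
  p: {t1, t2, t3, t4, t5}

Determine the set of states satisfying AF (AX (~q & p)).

{t2, t5}

Sat(~q) = {t0, t4, t5}
Sat(~q & p) = {t4, t5}
Sat(AX (~q & p)) = {s : every successor in {t4, t5}} = {t2, t5}
AF (AX (~q & p)): least fixpoint, start Z0 = {t2, t5}, add states with every successor in Z. Already a fixed point.
Sat(AF (AX (~q & p))) = {t2, t5}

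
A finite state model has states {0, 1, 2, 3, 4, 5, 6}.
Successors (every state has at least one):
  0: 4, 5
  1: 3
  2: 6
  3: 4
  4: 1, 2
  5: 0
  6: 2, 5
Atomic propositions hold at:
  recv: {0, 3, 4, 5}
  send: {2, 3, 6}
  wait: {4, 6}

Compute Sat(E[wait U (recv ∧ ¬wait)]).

Sat(¬wait) = {0, 1, 2, 3, 5}
Sat(recv ∧ ¬wait) = {0, 3, 5}
E[wait U (recv ∧ ¬wait)]: least fixpoint, start Z0 = Sat((recv ∧ ¬wait)) = {0, 3, 5}, add states in Sat(wait) with some successor in Z. Z1 = {0, 3, 5, 6}; fixed.
Sat(E[wait U (recv ∧ ¬wait)]) = {0, 3, 5, 6}

{0, 3, 5, 6}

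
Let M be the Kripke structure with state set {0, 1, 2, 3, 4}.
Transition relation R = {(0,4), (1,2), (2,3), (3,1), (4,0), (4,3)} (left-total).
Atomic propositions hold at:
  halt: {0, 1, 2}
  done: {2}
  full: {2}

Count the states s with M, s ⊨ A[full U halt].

3

A[full U halt]: least fixpoint, start Z0 = Sat(halt) = {0, 1, 2}, add states in Sat(full) with every successor in Z. Already a fixed point.
Sat(A[full U halt]) = {0, 1, 2}
|Sat(A[full U halt])| = |{0, 1, 2}| = 3.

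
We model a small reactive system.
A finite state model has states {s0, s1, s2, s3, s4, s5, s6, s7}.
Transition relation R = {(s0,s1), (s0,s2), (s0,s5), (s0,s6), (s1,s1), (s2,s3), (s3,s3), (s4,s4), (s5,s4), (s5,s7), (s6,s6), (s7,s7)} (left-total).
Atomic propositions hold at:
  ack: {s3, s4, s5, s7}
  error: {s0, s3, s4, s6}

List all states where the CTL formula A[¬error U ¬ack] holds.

Sat(¬error) = {s1, s2, s5, s7}
Sat(¬ack) = {s0, s1, s2, s6}
A[¬error U ¬ack]: least fixpoint, start Z0 = Sat(¬ack) = {s0, s1, s2, s6}, add states in Sat(¬error) with every successor in Z. Already a fixed point.
Sat(A[¬error U ¬ack]) = {s0, s1, s2, s6}

{s0, s1, s2, s6}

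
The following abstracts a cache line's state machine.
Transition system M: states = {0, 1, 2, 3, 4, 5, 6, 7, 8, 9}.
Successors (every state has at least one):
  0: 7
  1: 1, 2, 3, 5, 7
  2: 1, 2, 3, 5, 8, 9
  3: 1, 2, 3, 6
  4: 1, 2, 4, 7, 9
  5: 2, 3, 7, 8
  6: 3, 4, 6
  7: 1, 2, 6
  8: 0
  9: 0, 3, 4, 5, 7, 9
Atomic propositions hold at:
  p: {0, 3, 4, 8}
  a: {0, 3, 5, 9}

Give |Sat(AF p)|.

4

AF p: least fixpoint, start Z0 = {0, 3, 4, 8}, add states with every successor in Z. Already a fixed point.
Sat(AF p) = {0, 3, 4, 8}
|Sat(AF p)| = |{0, 3, 4, 8}| = 4.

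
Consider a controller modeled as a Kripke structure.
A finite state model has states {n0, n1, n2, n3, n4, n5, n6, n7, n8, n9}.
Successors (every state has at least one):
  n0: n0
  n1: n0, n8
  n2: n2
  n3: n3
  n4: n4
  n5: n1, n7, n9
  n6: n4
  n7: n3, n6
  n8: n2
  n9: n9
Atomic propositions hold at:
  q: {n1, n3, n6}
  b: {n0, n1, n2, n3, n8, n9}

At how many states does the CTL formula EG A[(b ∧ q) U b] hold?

Sat(b ∧ q) = {n1, n3}
A[(b ∧ q) U b]: least fixpoint, start Z0 = Sat(b) = {n0, n1, n2, n3, n8, n9}, add states in Sat(b ∧ q) with every successor in Z. Already a fixed point.
Sat(A[(b ∧ q) U b]) = {n0, n1, n2, n3, n8, n9}
EG A[(b ∧ q) U b]: greatest fixpoint, start Z0 = {n0, n1, n2, n3, n8, n9}, keep only states in Sat with some successor in Z. Already a fixed point.
Sat(EG A[(b ∧ q) U b]) = {n0, n1, n2, n3, n8, n9}
|Sat(EG A[(b ∧ q) U b])| = |{n0, n1, n2, n3, n8, n9}| = 6.

6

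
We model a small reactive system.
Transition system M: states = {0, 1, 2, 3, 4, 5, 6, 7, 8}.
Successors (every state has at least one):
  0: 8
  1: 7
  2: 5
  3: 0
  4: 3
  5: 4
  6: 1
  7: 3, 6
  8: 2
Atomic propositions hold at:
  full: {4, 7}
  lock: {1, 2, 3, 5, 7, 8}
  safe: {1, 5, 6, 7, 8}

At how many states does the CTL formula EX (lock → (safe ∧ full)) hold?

4

Sat(safe ∧ full) = {7}
Sat(lock → (safe ∧ full)) = {0, 4, 6, 7}
Sat(EX (lock → (safe ∧ full))) = {s : some successor in {0, 4, 6, 7}} = {1, 3, 5, 7}
|Sat(EX (lock → (safe ∧ full)))| = |{1, 3, 5, 7}| = 4.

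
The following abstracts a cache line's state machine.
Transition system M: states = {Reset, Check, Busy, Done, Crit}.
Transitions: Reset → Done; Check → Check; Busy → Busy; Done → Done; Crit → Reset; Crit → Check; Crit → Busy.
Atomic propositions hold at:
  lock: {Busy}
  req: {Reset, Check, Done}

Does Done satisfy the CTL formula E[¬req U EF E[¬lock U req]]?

Sat(¬req) = {Busy, Crit}
Sat(¬lock) = {Reset, Check, Done, Crit}
E[¬lock U req]: least fixpoint, start Z0 = Sat(req) = {Reset, Check, Done}, add states in Sat(¬lock) with some successor in Z. Z1 = {Reset, Check, Done, Crit}; fixed.
Sat(E[¬lock U req]) = {Reset, Check, Done, Crit}
EF E[¬lock U req]: least fixpoint, start Z0 = {Reset, Check, Done, Crit}, add states with some successor in Z. Already a fixed point.
Sat(EF E[¬lock U req]) = {Reset, Check, Done, Crit}
E[¬req U EF E[¬lock U req]]: least fixpoint, start Z0 = Sat(EF E[¬lock U req]) = {Reset, Check, Done, Crit}, add states in Sat(¬req) with some successor in Z. Already a fixed point.
Sat(E[¬req U EF E[¬lock U req]]) = {Reset, Check, Done, Crit}
Done ∈ Sat(E[¬req U EF E[¬lock U req]]) = {Reset, Check, Done, Crit}, so the formula holds at Done.

Yes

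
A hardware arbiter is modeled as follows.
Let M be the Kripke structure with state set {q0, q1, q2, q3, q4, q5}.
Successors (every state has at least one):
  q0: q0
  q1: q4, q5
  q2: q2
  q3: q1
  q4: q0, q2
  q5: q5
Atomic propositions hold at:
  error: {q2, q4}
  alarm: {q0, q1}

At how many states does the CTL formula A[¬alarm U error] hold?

Sat(¬alarm) = {q2, q3, q4, q5}
A[¬alarm U error]: least fixpoint, start Z0 = Sat(error) = {q2, q4}, add states in Sat(¬alarm) with every successor in Z. Already a fixed point.
Sat(A[¬alarm U error]) = {q2, q4}
|Sat(A[¬alarm U error])| = |{q2, q4}| = 2.

2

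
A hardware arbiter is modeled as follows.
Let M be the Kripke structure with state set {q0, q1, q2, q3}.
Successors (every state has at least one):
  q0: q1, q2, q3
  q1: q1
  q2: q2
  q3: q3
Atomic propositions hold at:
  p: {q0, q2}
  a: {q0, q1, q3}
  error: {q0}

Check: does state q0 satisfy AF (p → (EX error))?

No

Sat(EX error) = {s : some successor in {q0}} = ∅
Sat(p → (EX error)) = {q1, q3}
AF (p → (EX error)): least fixpoint, start Z0 = {q1, q3}, add states with every successor in Z. Already a fixed point.
Sat(AF (p → (EX error))) = {q1, q3}
q0 ∉ Sat(AF (p → (EX error))) = {q1, q3}, so the formula does not hold at q0.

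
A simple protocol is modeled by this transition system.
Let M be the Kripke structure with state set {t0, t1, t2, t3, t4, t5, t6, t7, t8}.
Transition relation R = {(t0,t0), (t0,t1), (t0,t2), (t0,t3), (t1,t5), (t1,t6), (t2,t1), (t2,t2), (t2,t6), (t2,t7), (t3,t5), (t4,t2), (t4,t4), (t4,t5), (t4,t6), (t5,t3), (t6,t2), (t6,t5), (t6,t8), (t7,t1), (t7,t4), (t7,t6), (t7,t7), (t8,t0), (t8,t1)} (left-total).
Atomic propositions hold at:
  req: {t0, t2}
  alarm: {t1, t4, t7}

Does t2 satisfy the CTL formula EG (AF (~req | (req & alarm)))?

No

Sat(~req) = {t1, t3, t4, t5, t6, t7, t8}
Sat(req & alarm) = ∅
Sat(~req | (req & alarm)) = {t1, t3, t4, t5, t6, t7, t8}
AF (~req | (req & alarm)): least fixpoint, start Z0 = {t1, t3, t4, t5, t6, t7, t8}, add states with every successor in Z. Already a fixed point.
Sat(AF (~req | (req & alarm))) = {t1, t3, t4, t5, t6, t7, t8}
EG (AF (~req | (req & alarm))): greatest fixpoint, start Z0 = {t1, t3, t4, t5, t6, t7, t8}, keep only states in Sat with some successor in Z. Already a fixed point.
Sat(EG (AF (~req | (req & alarm)))) = {t1, t3, t4, t5, t6, t7, t8}
t2 ∉ Sat(EG (AF (~req | (req & alarm)))) = {t1, t3, t4, t5, t6, t7, t8}, so the formula does not hold at t2.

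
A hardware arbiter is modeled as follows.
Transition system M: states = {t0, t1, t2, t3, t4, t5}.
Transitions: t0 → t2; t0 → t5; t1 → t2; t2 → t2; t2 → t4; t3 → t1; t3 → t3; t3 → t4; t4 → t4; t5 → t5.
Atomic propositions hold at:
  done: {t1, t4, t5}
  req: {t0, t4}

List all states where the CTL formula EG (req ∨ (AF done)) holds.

AF done: least fixpoint, start Z0 = {t1, t4, t5}, add states with every successor in Z. Already a fixed point.
Sat(AF done) = {t1, t4, t5}
Sat(req ∨ (AF done)) = {t0, t1, t4, t5}
EG (req ∨ (AF done)): greatest fixpoint, start Z0 = {t0, t1, t4, t5}, keep only states in Sat with some successor in Z. Z1 = {t0, t4, t5}; fixed.
Sat(EG (req ∨ (AF done))) = {t0, t4, t5}

{t0, t4, t5}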